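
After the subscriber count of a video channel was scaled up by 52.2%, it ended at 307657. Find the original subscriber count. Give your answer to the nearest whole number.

The overall multiplier applied was 1.522.
So the original subscriber count was 307657 ÷ 1.522 ≈ 202140.

202140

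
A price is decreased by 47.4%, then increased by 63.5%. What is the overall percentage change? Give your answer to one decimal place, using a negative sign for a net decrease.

The combined multiplier is 0.526 × 1.635 = 0.86001.
That corresponds to a decrease of 14.0%.

-14.0%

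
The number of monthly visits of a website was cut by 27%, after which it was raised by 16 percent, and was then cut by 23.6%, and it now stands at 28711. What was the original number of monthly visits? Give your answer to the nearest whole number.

Undoing the 23.6% decrease: 28711 ÷ 0.764 ≈ 37579.842932.
Undoing the 16% increase: 37579.842932 ÷ 1.16 ≈ 32396.416321.
Undoing the 27% decrease: 32396.416321 ÷ 0.73 ≈ 44379.

44379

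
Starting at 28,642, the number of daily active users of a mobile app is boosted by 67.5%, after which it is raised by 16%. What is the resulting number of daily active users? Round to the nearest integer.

55,651

Each change multiplies by a factor: 1.675 × 1.16 = 1.943.
28,642 × 1.943 = 55651.406 ≈ 55,651.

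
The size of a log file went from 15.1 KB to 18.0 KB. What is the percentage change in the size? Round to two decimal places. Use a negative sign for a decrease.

19.21%

Change: 18.0 − 15.1 = 2.9.
Relative to the original: 2.9 ÷ 15.1 ≈ 19.21%.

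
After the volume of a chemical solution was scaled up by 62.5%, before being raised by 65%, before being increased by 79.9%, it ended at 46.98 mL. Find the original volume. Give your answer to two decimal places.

The overall multiplier applied was 1.625 × 1.65 × 1.799 = 4.82356875.
So the original volume was 46.98 ÷ 4.82356875 ≈ 9.74 mL.

9.74 mL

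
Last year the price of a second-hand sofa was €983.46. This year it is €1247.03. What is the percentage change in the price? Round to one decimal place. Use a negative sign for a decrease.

26.8%

Change: €1247.03 − €983.46 = €263.57.
Relative to the original: €263.57 ÷ €983.46 ≈ 26.8%.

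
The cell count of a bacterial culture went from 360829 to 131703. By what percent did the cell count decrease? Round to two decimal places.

63.50%

Change: 131703 − 360829 = -229126.
Relative to the original: -229126 ÷ 360829 ≈ -63.50%.
So the cell count decreased by 63.50%.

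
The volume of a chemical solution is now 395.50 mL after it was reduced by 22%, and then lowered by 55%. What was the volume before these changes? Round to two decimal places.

The overall multiplier applied was 0.78 × 0.45 = 0.351.
So the original volume was 395.50 ÷ 0.351 ≈ 1,126.78 mL.

1,126.78 mL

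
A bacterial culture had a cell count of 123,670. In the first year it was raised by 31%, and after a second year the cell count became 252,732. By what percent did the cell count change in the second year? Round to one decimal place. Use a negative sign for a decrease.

After the first year: 123,670 × 1.31 = 162007.7.
Second-year multiplier: 252,732 ÷ 162007.7 ≈ 1.56.
That is a change of 56.0%.

56.0%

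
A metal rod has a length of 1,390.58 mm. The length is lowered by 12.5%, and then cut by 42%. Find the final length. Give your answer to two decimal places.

Apply the 12.5% decrease: 1,390.58 × 0.875 = 1216.7575.
After the 42% decrease: 1216.7575 × 0.58 = 705.71935 ≈ 705.72.

705.72 mm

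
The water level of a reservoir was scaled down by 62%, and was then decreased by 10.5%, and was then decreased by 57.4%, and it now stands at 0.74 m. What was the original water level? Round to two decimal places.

5.11 m

Undoing the 57.4% decrease: 0.74 ÷ 0.426 ≈ 1.737089.
Undoing the 10.5% decrease: 1.737089 ÷ 0.895 ≈ 1.940882.
Undoing the 62% decrease: 1.940882 ÷ 0.38 ≈ 5.11 m.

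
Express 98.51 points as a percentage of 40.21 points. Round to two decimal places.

98.51 points ÷ 40.21 points ≈ 244.99%.

244.99%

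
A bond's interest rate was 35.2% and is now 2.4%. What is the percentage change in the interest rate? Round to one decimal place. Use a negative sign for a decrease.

-93.2%

The change is 2.4 − 35.2 = -32.8 percentage points.
Relative to the original 35.2%, that is -32.8 ÷ 35.2 ≈ -93.2%.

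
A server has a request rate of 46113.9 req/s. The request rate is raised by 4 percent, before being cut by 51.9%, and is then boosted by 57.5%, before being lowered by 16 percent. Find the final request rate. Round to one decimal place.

30519.0 req/s

4% increase: 46113.9 × 1.04 = 47958.456.
After the 51.9% decrease: 47958.456 × 0.481 = 23068.017336.
57.5% increase: 23068.017336 × 1.575 = 36332.1273042.
After the 16% decrease: 36332.1273042 × 0.84 = 30518.986935528 ≈ 30519.0.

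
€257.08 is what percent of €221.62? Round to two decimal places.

€257.08 ÷ €221.62 ≈ 116.00%.

116.00%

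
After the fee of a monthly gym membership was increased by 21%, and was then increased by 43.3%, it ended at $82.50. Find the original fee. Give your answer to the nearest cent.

$47.58

Undoing the 43.3% increase: $82.50 ÷ 1.433 ≈ $57.571528.
Undoing the 21% increase: $57.571528 ÷ 1.21 ≈ $47.58.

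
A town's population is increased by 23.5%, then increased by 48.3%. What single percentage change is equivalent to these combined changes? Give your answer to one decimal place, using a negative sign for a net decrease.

83.2%

The combined multiplier is 1.235 × 1.483 = 1.831505.
That corresponds to an increase of 83.2%.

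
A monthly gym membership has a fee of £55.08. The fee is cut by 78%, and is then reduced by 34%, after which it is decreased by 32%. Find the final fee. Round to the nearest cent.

£5.44

After the 78% decrease: £55.08 × 0.22 = £12.1176.
After the 34% decrease: £12.1176 × 0.66 = £7.997616.
32% decrease: £7.997616 × 0.68 = £5.43837888 ≈ £5.44.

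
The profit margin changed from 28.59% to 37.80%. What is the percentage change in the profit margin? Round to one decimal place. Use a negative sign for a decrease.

32.2%

The change is 37.80 − 28.59 = 9.21 percentage points.
Relative to the original 28.59%, that is 9.21 ÷ 28.59 ≈ 32.2%.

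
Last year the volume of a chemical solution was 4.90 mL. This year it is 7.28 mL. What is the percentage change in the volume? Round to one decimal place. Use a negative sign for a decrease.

48.6%

Change: 7.28 − 4.90 = 2.38.
Relative to the original: 2.38 ÷ 4.90 ≈ 48.6%.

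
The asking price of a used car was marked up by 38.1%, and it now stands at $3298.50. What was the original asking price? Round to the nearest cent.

$2388.49

The overall multiplier applied was 1.381.
So the original asking price was $3298.50 ÷ 1.381 ≈ $2388.49.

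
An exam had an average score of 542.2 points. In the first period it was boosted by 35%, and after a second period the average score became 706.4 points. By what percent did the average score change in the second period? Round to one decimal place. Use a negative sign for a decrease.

-3.5%

After the first period: 542.2 × 1.35 = 731.97.
Second-period multiplier: 706.4 ÷ 731.97 ≈ 0.96507.
That is a change of -3.5%.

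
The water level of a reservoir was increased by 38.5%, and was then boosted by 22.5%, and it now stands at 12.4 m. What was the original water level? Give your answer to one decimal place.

The overall multiplier applied was 1.385 × 1.225 = 1.696625.
So the original water level was 12.4 ÷ 1.696625 ≈ 7.3 m.

7.3 m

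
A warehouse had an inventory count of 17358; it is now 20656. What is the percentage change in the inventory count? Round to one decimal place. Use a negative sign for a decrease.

19.0%

Change: 20656 − 17358 = 3298.
Relative to the original: 3298 ÷ 17358 ≈ 19.0%.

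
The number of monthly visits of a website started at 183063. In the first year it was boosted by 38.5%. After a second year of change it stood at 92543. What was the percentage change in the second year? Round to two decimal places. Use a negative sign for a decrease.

After the first year: 183063 × 1.385 = 253542.255.
Second-year multiplier: 92543 ÷ 253542.255 ≈ 0.365.
That is a change of -63.50%.

-63.50%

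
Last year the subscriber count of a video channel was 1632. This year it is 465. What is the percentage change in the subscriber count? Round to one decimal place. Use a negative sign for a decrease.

-71.5%

Change: 465 − 1632 = -1167.
Relative to the original: -1167 ÷ 1632 ≈ -71.5%.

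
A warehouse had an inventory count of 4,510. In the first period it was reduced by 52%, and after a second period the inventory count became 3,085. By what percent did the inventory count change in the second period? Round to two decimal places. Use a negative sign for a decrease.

42.51%

After the first period: 4,510 × 0.48 = 2164.8.
Second-period multiplier: 3,085 ÷ 2164.8 ≈ 1.425074.
That is a change of 42.51%.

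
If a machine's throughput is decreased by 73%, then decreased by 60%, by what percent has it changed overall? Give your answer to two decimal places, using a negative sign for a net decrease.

A 73% decrease multiplies by 0.27.
Then a 60% decrease: 0.27 × 0.4 = 0.108.
Overall factor 0.108, i.e. -89.20%.

-89.20%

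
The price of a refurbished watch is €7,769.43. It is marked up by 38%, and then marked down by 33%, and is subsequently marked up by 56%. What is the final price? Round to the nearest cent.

€11,206.44

Apply the 38% increase: €7,769.43 × 1.38 = €10721.8134.
After the 33% decrease: €10721.8134 × 0.67 = €7183.614978.
Apply the 56% increase: €7183.614978 × 1.56 = €11206.43936568 ≈ €11,206.44.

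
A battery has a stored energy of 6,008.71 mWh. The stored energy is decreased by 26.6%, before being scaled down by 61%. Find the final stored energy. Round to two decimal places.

1,720.05 mWh

Each change multiplies by a factor: 0.734 × 0.39 = 0.28626.
6,008.71 × 0.28626 = 1720.0533246 ≈ 1,720.05.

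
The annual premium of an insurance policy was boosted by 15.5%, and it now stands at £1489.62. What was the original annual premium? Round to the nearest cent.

£1289.71

The overall multiplier applied was 1.155.
So the original annual premium was £1489.62 ÷ 1.155 ≈ £1289.71.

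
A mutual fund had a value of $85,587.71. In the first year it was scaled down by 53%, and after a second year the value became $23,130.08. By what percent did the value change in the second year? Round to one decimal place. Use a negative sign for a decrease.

After the first year: $85,587.71 × 0.47 = $40226.2237.
Second-year multiplier: $23,130.08 ÷ $40226.2237 ≈ 0.575.
That is a change of -42.5%.

-42.5%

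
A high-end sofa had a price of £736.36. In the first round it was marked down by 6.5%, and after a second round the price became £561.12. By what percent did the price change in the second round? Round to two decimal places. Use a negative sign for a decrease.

After the first round: £736.36 × 0.935 = £688.4966.
Second-round multiplier: £561.12 ÷ £688.4966 ≈ 0.814993.
That is a change of -18.50%.

-18.50%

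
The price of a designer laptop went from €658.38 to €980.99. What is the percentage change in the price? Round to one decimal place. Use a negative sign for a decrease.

Change: €980.99 − €658.38 = €322.61.
Relative to the original: €322.61 ÷ €658.38 ≈ 49.0%.

49.0%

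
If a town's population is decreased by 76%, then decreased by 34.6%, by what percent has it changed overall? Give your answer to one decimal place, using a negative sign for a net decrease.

A 76% decrease multiplies by 0.24.
Then a 34.6% decrease: 0.24 × 0.654 = 0.15696.
Overall factor 0.15696, i.e. -84.3%.

-84.3%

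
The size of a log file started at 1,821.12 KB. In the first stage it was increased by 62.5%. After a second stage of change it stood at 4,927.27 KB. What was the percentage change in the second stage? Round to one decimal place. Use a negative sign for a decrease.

After the first stage: 1,821.12 × 1.625 = 2959.32.
Second-stage multiplier: 4,927.27 ÷ 2959.32 ≈ 1.665.
That is a change of 66.5%.

66.5%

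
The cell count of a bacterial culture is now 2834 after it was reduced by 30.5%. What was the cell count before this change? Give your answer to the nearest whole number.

The overall multiplier applied was 0.695.
So the original cell count was 2834 ÷ 0.695 ≈ 4078.

4078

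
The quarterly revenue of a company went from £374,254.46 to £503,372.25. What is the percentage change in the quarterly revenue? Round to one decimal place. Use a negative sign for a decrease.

34.5%

Change: £503,372.25 − £374,254.46 = £129,117.79.
Relative to the original: £129,117.79 ÷ £374,254.46 ≈ 34.5%.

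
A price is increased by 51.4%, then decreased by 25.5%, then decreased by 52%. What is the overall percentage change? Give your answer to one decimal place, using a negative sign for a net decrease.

A 51.4% increase multiplies by 1.514.
Then a 25.5% decrease: 1.514 × 0.745 = 1.12793.
Then a 52% decrease: 1.12793 × 0.48 = 0.5414064.
Overall factor 0.5414064, i.e. -45.9%.

-45.9%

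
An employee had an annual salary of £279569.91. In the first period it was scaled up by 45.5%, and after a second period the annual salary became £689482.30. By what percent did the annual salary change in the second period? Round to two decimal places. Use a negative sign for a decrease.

After the first period: £279569.91 × 1.455 = £406774.21905.
Second-period multiplier: £689482.30 ÷ £406774.21905 ≈ 1.695.
That is a change of 69.50%.

69.50%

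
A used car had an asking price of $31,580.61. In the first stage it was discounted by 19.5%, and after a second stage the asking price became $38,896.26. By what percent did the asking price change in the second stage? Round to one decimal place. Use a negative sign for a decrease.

53.0%

After the first stage: $31,580.61 × 0.805 = $25422.39105.
Second-stage multiplier: $38,896.26 ÷ $25422.39105 ≈ 1.53.
That is a change of 53.0%.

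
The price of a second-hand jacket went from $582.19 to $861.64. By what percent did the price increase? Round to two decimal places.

48.00%

Change: $861.64 − $582.19 = $279.45.
Relative to the original: $279.45 ÷ $582.19 ≈ 48.00%.
So the price increased by 48.00%.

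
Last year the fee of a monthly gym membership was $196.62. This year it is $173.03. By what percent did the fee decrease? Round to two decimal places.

12.00%

Change: $173.03 − $196.62 = -$23.59.
Relative to the original: -$23.59 ÷ $196.62 ≈ -12.00%.
So the fee decreased by 12.00%.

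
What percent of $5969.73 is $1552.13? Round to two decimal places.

26.00%

$1552.13 ÷ $5969.73 ≈ 26.00%.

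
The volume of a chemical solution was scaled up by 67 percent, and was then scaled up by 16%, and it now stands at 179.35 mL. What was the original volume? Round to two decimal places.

92.58 mL

Undoing the 16% increase: 179.35 ÷ 1.16 ≈ 154.612069.
Undoing the 67% increase: 154.612069 ÷ 1.67 ≈ 92.58 mL.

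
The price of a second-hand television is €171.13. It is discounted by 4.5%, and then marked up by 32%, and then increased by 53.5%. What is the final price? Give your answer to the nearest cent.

Each change multiplies by a factor: 0.955 × 1.32 × 1.535 = 1.935021.
€171.13 × 1.935021 = €331.14014373 ≈ €331.14.

€331.14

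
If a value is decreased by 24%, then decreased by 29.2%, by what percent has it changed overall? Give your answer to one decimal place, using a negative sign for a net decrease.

A 24% decrease multiplies by 0.76.
Then a 29.2% decrease: 0.76 × 0.708 = 0.53808.
Overall factor 0.53808, i.e. -46.2%.

-46.2%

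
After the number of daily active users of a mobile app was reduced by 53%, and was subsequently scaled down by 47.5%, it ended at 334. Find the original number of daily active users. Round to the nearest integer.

1,354

Undoing the 47.5% decrease: 334 ÷ 0.525 ≈ 636.190476.
Undoing the 53% decrease: 636.190476 ÷ 0.47 ≈ 1,354.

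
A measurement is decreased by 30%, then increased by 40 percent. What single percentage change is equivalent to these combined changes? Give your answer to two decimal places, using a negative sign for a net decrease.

-2.00%

A 30% decrease multiplies by 0.7.
Then a 40% increase: 0.7 × 1.4 = 0.98.
Overall factor 0.98, i.e. -2.00%.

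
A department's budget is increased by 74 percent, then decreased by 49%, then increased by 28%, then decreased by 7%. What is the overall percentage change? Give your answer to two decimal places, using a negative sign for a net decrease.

5.64%

The combined multiplier is 1.74 × 0.51 × 1.28 × 0.93 = 1.05636096.
That corresponds to an increase of 5.64%.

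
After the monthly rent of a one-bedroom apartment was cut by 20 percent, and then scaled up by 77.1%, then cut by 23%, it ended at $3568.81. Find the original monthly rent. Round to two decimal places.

$3271.33

The overall multiplier applied was 0.8 × 1.771 × 0.77 = 1.090936.
So the original monthly rent was $3568.81 ÷ 1.090936 ≈ $3271.33.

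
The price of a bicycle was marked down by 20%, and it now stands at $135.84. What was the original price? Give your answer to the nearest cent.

The overall multiplier applied was 0.8.
So the original price was $135.84 ÷ 0.8 = $169.80.

$169.80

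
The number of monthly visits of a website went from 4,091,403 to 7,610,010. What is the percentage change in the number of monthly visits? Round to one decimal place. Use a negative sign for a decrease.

Change: 7,610,010 − 4,091,403 = 3,518,607.
Relative to the original: 3,518,607 ÷ 4,091,403 ≈ 86.0%.

86.0%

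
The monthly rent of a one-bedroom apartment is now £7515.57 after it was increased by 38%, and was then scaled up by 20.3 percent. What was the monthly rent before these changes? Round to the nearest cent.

£4527.07

Undoing the 20.3% increase: £7515.57 ÷ 1.203 ≈ £6247.356608.
Undoing the 38% increase: £6247.356608 ÷ 1.38 ≈ £4527.07.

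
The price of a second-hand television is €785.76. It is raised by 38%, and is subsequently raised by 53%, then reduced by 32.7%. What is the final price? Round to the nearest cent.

€1116.54

Apply the 38% increase: €785.76 × 1.38 = €1084.3488.
Apply the 53% increase: €1084.3488 × 1.53 = €1659.053664.
Apply the 32.7% decrease: €1659.053664 × 0.673 = €1116.543115872 ≈ €1116.54.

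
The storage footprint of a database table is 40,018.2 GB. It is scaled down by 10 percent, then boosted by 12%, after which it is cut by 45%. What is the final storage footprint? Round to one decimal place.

22,186.1 GB

10% decrease: 40,018.2 × 0.9 = 36016.38.
Apply the 12% increase: 36016.38 × 1.12 = 40338.3456.
45% decrease: 40338.3456 × 0.55 = 22186.09008 ≈ 22,186.1.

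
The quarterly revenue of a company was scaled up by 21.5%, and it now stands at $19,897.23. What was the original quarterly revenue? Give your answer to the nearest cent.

$16,376.32

The overall multiplier applied was 1.215.
So the original quarterly revenue was $19,897.23 ÷ 1.215 ≈ $16,376.32.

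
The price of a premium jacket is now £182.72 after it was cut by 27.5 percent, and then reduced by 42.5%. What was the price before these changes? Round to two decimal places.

The overall multiplier applied was 0.725 × 0.575 = 0.416875.
So the original price was £182.72 ÷ 0.416875 ≈ £438.31.

£438.31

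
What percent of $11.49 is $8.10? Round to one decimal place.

$8.10 ÷ $11.49 ≈ 70.5%.

70.5%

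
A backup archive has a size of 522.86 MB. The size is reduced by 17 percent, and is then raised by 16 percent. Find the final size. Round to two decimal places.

Each change multiplies by a factor: 0.83 × 1.16 = 0.9628.
522.86 × 0.9628 = 503.409608 ≈ 503.41.

503.41 MB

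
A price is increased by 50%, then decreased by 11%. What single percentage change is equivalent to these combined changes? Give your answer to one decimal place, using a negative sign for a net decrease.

The combined multiplier is 1.5 × 0.89 = 1.335.
That corresponds to an increase of 33.5%.

33.5%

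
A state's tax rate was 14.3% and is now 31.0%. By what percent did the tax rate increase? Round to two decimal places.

The change is 31.0 − 14.3 = 16.7 percentage points.
Relative to the original 14.3%, that is 16.7 ÷ 14.3 ≈ 116.78%.
So the tax rate rose by 116.78%.

116.78%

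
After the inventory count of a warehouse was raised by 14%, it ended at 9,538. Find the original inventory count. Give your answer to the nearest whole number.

8,367

The overall multiplier applied was 1.14.
So the original inventory count was 9,538 ÷ 1.14 ≈ 8,367.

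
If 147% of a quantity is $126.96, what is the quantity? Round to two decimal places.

$86.37

$126.96 ÷ 1.47 ≈ $86.37.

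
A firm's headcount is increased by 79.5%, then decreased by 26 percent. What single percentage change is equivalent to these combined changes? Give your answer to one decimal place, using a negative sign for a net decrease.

32.8%

The combined multiplier is 1.795 × 0.74 = 1.3283.
That corresponds to an increase of 32.8%.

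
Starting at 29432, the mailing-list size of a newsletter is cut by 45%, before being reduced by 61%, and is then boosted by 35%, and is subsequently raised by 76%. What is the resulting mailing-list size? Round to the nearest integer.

45% decrease: 29432 × 0.55 = 16187.6.
61% decrease: 16187.6 × 0.39 = 6313.164.
35% increase: 6313.164 × 1.35 = 8522.7714.
76% increase: 8522.7714 × 1.76 = 15000.077664 ≈ 15000.

15000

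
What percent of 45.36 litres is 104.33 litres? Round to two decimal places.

230.00%

104.33 litres ÷ 45.36 litres ≈ 230.00%.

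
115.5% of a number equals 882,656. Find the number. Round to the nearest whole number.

882,656 ÷ 1.155 ≈ 764,204.

764,204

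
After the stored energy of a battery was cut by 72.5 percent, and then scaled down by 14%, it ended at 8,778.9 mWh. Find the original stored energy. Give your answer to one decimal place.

37,120.1 mWh

The overall multiplier applied was 0.275 × 0.86 = 0.2365.
So the original stored energy was 8,778.9 ÷ 0.2365 ≈ 37,120.1 mWh.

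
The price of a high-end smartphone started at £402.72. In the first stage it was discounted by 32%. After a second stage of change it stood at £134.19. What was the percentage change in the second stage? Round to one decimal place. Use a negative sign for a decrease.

After the first stage: £402.72 × 0.68 = £273.8496.
Second-stage multiplier: £134.19 ÷ £273.8496 ≈ 0.49001.
That is a change of -51.0%.

-51.0%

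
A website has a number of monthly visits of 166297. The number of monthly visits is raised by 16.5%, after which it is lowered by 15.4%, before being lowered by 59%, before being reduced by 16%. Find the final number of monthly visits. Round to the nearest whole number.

16.5% increase: 166297 × 1.165 = 193736.005.
15.4% decrease: 193736.005 × 0.846 = 163900.66023.
Apply the 59% decrease: 163900.66023 × 0.41 = 67199.2706943.
Apply the 16% decrease: 67199.2706943 × 0.84 = 56447.387383212 ≈ 56447.

56447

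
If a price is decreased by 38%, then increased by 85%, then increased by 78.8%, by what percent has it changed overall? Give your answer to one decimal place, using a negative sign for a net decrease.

105.1%

A 38% decrease multiplies by 0.62.
Then an 85% increase: 0.62 × 1.85 = 1.147.
Then a 78.8% increase: 1.147 × 1.788 = 2.050836.
Overall factor 2.050836, i.e. 105.1%.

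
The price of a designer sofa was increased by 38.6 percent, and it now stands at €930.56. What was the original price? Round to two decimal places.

€671.40

The overall multiplier applied was 1.386.
So the original price was €930.56 ÷ 1.386 ≈ €671.40.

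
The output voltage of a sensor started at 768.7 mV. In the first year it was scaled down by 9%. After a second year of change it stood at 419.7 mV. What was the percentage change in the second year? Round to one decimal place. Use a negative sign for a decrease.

-40.0%

After the first year: 768.7 × 0.91 = 699.517.
Second-year multiplier: 419.7 ÷ 699.517 ≈ 0.59999.
That is a change of -40.0%.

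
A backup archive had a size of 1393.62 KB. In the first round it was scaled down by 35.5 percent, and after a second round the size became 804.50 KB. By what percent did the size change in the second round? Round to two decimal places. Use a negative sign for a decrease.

-10.50%

After the first round: 1393.62 × 0.645 = 898.8849.
Second-round multiplier: 804.50 ÷ 898.8849 ≈ 0.894998.
That is a change of -10.50%.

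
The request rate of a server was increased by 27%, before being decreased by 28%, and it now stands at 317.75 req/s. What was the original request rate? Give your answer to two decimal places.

347.50 req/s

Undoing the 28% decrease: 317.75 ÷ 0.72 ≈ 441.319444.
Undoing the 27% increase: 441.319444 ÷ 1.27 ≈ 347.50 req/s.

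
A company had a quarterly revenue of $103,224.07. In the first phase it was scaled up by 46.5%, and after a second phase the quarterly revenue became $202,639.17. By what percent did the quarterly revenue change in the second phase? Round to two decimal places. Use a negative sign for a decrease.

34.00%

After the first phase: $103,224.07 × 1.465 = $151223.26255.
Second-phase multiplier: $202,639.17 ÷ $151223.26255 ≈ 1.34.
That is a change of 34.00%.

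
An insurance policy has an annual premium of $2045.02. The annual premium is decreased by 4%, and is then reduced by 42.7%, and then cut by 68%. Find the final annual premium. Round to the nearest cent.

4% decrease: $2045.02 × 0.96 = $1963.2192.
42.7% decrease: $1963.2192 × 0.573 = $1124.9246016.
68% decrease: $1124.9246016 × 0.32 = $359.975872512 ≈ $359.98.

$359.98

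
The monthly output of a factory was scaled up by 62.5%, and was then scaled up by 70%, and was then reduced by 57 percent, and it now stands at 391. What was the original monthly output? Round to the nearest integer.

329

Undoing the 57% decrease: 391 ÷ 0.43 ≈ 909.302326.
Undoing the 70% increase: 909.302326 ÷ 1.7 ≈ 534.883721.
Undoing the 62.5% increase: 534.883721 ÷ 1.625 ≈ 329.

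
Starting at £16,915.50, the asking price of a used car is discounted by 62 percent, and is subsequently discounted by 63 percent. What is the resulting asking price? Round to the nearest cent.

£2,378.32

After the 62% decrease: £16,915.50 × 0.38 = £6427.89.
After the 63% decrease: £6427.89 × 0.37 = £2378.3193 ≈ £2,378.32.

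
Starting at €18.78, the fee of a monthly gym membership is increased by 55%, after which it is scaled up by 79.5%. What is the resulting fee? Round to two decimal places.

Each change multiplies by a factor: 1.55 × 1.795 = 2.78225.
€18.78 × 2.78225 = €52.250655 ≈ €52.25.

€52.25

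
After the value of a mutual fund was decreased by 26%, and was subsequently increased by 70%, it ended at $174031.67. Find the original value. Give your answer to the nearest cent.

$138339.96

Undoing the 70% increase: $174031.67 ÷ 1.7 ≈ $102371.570588.
Undoing the 26% decrease: $102371.570588 ÷ 0.74 ≈ $138339.96.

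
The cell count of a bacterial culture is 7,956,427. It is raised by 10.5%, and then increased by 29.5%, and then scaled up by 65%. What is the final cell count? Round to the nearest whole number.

18,785,989

Each change multiplies by a factor: 1.105 × 1.295 × 1.65 = 2.36110875.
7,956,427 × 2.36110875 = 18785989.40843625 ≈ 18,785,989.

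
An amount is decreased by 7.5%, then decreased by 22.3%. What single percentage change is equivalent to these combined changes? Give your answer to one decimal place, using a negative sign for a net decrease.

-28.1%

A 7.5% decrease multiplies by 0.925.
Then a 22.3% decrease: 0.925 × 0.777 = 0.718725.
Overall factor 0.718725, i.e. -28.1%.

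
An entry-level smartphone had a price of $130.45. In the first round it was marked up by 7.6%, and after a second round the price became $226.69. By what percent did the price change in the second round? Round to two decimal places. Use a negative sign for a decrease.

61.50%

After the first round: $130.45 × 1.076 = $140.3642.
Second-round multiplier: $226.69 ÷ $140.3642 ≈ 1.615013.
That is a change of 61.50%.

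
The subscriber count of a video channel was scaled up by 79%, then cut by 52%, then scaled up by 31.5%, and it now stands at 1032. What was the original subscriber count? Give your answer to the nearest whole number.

Undoing the 31.5% increase: 1032 ÷ 1.315 ≈ 784.790875.
Undoing the 52% decrease: 784.790875 ÷ 0.48 ≈ 1634.98099.
Undoing the 79% increase: 1634.98099 ÷ 1.79 ≈ 913.

913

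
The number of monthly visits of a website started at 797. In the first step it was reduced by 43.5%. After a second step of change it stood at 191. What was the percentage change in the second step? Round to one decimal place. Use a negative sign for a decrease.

-57.6%

After the first step: 797 × 0.565 = 450.305.
Second-step multiplier: 191 ÷ 450.305 ≈ 0.42416.
That is a change of -57.6%.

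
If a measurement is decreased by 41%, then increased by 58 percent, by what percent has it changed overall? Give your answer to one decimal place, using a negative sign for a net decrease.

The combined multiplier is 0.59 × 1.58 = 0.9322.
That corresponds to a decrease of 6.8%.

-6.8%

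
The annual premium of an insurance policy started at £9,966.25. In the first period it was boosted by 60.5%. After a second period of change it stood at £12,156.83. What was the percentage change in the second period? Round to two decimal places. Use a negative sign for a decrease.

-24.00%

After the first period: £9,966.25 × 1.605 = £15995.83125.
Second-period multiplier: £12,156.83 ÷ £15995.83125 ≈ 0.76.
That is a change of -24.00%.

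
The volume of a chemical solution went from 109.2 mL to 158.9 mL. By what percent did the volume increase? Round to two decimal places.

45.51%

Change: 158.9 − 109.2 = 49.7.
Relative to the original: 49.7 ÷ 109.2 ≈ 45.51%.
So the volume increased by 45.51%.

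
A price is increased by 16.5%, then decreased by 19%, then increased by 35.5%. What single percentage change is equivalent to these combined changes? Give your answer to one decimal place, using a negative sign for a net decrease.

The combined multiplier is 1.165 × 0.81 × 1.355 = 1.27864575.
That corresponds to an increase of 27.9%.

27.9%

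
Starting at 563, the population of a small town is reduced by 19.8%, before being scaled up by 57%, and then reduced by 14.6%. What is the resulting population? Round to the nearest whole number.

605

Each change multiplies by a factor: 0.802 × 1.57 × 0.854 = 1.07530556.
563 × 1.07530556 = 605.39703028 ≈ 605.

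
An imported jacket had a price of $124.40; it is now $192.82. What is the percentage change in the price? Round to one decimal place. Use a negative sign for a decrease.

55.0%

Change: $192.82 − $124.40 = $68.42.
Relative to the original: $68.42 ÷ $124.40 = 55.0%.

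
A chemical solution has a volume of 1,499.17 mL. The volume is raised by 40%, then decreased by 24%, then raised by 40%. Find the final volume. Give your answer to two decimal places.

2,233.16 mL

Each change multiplies by a factor: 1.4 × 0.76 × 1.4 = 1.4896.
1,499.17 × 1.4896 = 2233.163632 ≈ 2,233.16.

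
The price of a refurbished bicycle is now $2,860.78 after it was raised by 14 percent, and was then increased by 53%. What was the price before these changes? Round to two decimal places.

Undoing the 53% increase: $2,860.78 ÷ 1.53 ≈ $1869.79085.
Undoing the 14% increase: $1869.79085 ÷ 1.14 ≈ $1,640.17.

$1,640.17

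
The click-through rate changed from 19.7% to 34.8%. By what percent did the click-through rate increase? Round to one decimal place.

76.6%

The change is 34.8 − 19.7 = 15.1 percentage points.
Relative to the original 19.7%, that is 15.1 ÷ 19.7 ≈ 76.6%.
So the click-through rate rose by 76.6%.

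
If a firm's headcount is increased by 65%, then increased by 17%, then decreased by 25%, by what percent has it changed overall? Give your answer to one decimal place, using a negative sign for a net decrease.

44.8%

The combined multiplier is 1.65 × 1.17 × 0.75 = 1.447875.
That corresponds to an increase of 44.8%.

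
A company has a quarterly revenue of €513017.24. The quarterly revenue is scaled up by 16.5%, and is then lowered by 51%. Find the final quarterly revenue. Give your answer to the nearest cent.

Each change multiplies by a factor: 1.165 × 0.49 = 0.57085.
€513017.24 × 0.57085 = €292855.891454 ≈ €292855.89.

€292855.89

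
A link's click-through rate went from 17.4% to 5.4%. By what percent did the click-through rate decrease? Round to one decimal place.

69.0%

The change is 5.4 − 17.4 = -12.0 percentage points.
Relative to the original 17.4%, that is -12.0 ÷ 17.4 ≈ -69.0%.
So the click-through rate fell by 69.0%.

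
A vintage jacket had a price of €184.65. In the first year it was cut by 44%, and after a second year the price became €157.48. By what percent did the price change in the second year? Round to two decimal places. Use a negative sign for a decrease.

52.30%

After the first year: €184.65 × 0.56 = €103.404.
Second-year multiplier: €157.48 ÷ €103.404 ≈ 1.522958.
That is a change of 52.30%.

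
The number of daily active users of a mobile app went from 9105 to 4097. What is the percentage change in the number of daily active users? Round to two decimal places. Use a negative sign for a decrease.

Change: 4097 − 9105 = -5008.
Relative to the original: -5008 ÷ 9105 ≈ -55.00%.

-55.00%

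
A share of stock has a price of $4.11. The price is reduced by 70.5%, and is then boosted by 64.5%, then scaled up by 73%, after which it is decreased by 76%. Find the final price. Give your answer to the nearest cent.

After the 70.5% decrease: $4.11 × 0.295 = $1.21245.
Apply the 64.5% increase: $1.21245 × 1.645 = $1.99448025.
Apply the 73% increase: $1.99448025 × 1.73 = $3.4504508325.
76% decrease: $3.4504508325 × 0.24 = $0.8281081998 ≈ $0.83.

$0.83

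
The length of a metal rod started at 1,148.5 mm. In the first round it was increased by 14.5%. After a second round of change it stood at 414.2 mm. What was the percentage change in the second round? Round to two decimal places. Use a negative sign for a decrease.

After the first round: 1,148.5 × 1.145 = 1315.0325.
Second-round multiplier: 414.2 ÷ 1315.0325 ≈ 0.314973.
That is a change of -68.50%.

-68.50%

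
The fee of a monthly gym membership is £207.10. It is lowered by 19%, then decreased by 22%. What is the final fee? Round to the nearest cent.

Apply the 19% decrease: £207.10 × 0.81 = £167.751.
Apply the 22% decrease: £167.751 × 0.78 = £130.84578 ≈ £130.85.

£130.85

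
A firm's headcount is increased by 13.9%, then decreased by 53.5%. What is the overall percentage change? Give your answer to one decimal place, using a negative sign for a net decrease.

-47.0%

A 13.9% increase multiplies by 1.139.
Then a 53.5% decrease: 1.139 × 0.465 = 0.529635.
Overall factor 0.529635, i.e. -47.0%.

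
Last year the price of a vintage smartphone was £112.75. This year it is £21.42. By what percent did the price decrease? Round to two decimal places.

Change: £21.42 − £112.75 = -£91.33.
Relative to the original: -£91.33 ÷ £112.75 ≈ -81.00%.
So the price decreased by 81.00%.

81.00%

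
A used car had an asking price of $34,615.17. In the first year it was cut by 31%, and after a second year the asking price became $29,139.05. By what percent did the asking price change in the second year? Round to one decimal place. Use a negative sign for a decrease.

22.0%

After the first year: $34,615.17 × 0.69 = $23884.4673.
Second-year multiplier: $29,139.05 ÷ $23884.4673 ≈ 1.22.
That is a change of 22.0%.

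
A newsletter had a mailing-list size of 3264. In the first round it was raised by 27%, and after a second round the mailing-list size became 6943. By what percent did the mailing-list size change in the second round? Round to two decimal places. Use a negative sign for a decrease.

67.49%

After the first round: 3264 × 1.27 = 4145.28.
Second-round multiplier: 6943 ÷ 4145.28 ≈ 1.674917.
That is a change of 67.49%.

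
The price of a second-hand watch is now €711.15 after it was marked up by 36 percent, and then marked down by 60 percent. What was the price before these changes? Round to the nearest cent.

The overall multiplier applied was 1.36 × 0.4 = 0.544.
So the original price was €711.15 ÷ 0.544 ≈ €1,307.26.

€1,307.26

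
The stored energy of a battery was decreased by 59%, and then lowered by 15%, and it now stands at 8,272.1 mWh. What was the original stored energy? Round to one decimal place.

The overall multiplier applied was 0.41 × 0.85 = 0.3485.
So the original stored energy was 8,272.1 ÷ 0.3485 ≈ 23,736.3 mWh.

23,736.3 mWh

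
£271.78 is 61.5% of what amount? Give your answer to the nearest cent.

£441.92

£271.78 ÷ 0.615 ≈ £441.92.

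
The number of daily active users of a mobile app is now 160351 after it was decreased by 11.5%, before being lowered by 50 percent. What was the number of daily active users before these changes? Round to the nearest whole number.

362375

The overall multiplier applied was 0.885 × 0.5 = 0.4425.
So the original number of daily active users was 160351 ÷ 0.4425 ≈ 362375.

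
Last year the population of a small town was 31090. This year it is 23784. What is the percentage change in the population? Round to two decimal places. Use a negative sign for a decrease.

-23.50%

Change: 23784 − 31090 = -7306.
Relative to the original: -7306 ÷ 31090 ≈ -23.50%.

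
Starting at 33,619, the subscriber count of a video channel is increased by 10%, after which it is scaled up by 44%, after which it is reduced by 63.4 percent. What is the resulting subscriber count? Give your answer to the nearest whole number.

Each change multiplies by a factor: 1.1 × 1.44 × 0.366 = 0.579744.
33,619 × 0.579744 = 19490.413536 ≈ 19,490.

19,490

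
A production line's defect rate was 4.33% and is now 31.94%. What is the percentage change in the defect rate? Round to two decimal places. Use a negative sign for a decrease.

The change is 31.94 − 4.33 = 27.61 percentage points.
Relative to the original 4.33%, that is 27.61 ÷ 4.33 ≈ 637.64%.

637.64%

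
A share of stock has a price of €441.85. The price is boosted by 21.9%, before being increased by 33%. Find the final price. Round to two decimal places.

€716.36

Each change multiplies by a factor: 1.219 × 1.33 = 1.62127.
€441.85 × 1.62127 = €716.3581495 ≈ €716.36.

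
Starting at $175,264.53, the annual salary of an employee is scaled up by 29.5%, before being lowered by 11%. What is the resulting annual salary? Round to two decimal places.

29.5% increase: $175,264.53 × 1.295 = $226967.56635.
After the 11% decrease: $226967.56635 × 0.89 = $202001.1340515 ≈ $202,001.13.

$202,001.13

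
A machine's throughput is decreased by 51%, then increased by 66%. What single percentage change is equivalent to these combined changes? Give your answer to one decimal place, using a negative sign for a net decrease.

The combined multiplier is 0.49 × 1.66 = 0.8134.
That corresponds to a decrease of 18.7%.

-18.7%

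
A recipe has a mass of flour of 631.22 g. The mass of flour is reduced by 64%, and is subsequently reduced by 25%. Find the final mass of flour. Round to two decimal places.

170.43 g

64% decrease: 631.22 × 0.36 = 227.2392.
After the 25% decrease: 227.2392 × 0.75 = 170.4294 ≈ 170.43.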